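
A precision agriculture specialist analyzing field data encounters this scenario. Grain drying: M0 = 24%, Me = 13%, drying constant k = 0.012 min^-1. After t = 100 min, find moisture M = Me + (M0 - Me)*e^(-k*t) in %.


M = Me + (M0 - Me) * e^(-k*t)
  = 13 + (24 - 13) * e^(-0.012*100)
  = 13 + 11 * e^(-1.200)
  = 13 + 11 * 0.30119
  = 13 + 3.3131
  = 16.31%


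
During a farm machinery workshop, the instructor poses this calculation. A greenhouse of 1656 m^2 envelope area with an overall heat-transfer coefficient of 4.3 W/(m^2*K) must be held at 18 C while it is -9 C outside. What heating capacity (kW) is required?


dT = 18 - (-9) = 27 K
Q = U * A * dT
  = 4.3 * 1656 * 27
  = 192261.60 W = 192.26 kW


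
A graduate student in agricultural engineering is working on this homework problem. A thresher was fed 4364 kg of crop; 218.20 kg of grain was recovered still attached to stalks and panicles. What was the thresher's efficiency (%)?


eta = (total - unthreshed) / total * 100
    = (4364 - 218.20) / 4364 * 100
    = 4145.80 / 4364 * 100
    = 95%


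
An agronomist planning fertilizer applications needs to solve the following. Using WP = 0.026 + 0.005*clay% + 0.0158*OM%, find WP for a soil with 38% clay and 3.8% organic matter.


WP = 0.026 + 0.005*38 + 0.0158*3.8
   = 0.026 + 0.1900 + 0.0600
   = 0.2760


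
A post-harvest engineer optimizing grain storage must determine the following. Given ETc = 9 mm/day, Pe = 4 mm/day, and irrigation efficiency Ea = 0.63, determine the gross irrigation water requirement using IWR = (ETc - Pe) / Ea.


IWR = (ETc - Pe) / Ea
    = (9 - 4) / 0.63
    = 5 / 0.63
    = 7.94 mm/day


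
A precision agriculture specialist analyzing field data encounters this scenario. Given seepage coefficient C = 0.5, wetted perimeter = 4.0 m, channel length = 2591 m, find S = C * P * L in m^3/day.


S = C * P * L
  = 0.5 * 4.0 * 2591
  = 5182 m^3/day


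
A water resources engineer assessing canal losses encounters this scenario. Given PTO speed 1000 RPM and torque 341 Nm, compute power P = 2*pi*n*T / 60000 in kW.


P = 2*pi*n*T / 60000
  = 2*pi * 1000 * 341 / 60000
  = 2142566.19 / 60000
  = 35.71 kW


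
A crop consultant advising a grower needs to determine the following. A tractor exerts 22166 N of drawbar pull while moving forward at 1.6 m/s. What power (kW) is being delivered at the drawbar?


P = F * v / 1000
  = 22166 * 1.6 / 1000
  = 35465.60 / 1000
  = 35.47 kW


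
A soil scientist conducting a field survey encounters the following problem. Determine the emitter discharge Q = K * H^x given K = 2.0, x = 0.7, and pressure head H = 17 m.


Q = K * H^x
  = 2.0 * 17^0.7
  = 2.0 * 7.2663
  = 14.53 L/h


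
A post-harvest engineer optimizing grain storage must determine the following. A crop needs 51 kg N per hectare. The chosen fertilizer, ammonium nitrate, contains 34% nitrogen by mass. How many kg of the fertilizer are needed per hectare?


Rate = N_required / (N_content / 100)
     = 51 / (34 / 100)
     = 51 / 0.34
     = 150 kg/ha


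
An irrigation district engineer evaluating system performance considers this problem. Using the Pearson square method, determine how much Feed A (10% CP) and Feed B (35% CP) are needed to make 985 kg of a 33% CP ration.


parts_A = CP_b - target = 35 - 33 = 2
parts_B = target - CP_a = 33 - 10 = 23
total_parts = 2 + 23 = 25
Feed A = 985 * 2 / 25 = 78.80 kg
Feed B = 985 * 23 / 25 = 906.20 kg

78.80 kg


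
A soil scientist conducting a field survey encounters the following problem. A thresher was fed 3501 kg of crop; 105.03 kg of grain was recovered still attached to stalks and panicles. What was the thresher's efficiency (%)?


eta = (total - unthreshed) / total * 100
    = (3501 - 105.03) / 3501 * 100
    = 3395.97 / 3501 * 100
    = 97%


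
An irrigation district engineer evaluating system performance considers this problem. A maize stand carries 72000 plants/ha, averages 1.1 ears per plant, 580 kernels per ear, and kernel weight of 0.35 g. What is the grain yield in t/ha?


Y = density * ears * kernels * kw
  = 72000 * 1.1 * 580 * 0.35 g/ha
  = 16077600.00 g/ha
  = 16077.60 kg/ha = 16.08 t/ha


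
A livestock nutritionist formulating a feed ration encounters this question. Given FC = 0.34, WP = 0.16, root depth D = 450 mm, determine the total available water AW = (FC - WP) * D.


AW = (FC - WP) * D
   = (0.34 - 0.16) * 450
   = 0.18 * 450
   = 81 mm


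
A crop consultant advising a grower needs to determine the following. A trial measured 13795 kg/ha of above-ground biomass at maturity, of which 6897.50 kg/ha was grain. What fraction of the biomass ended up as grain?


HI = grain_yield / biomass
   = 6897.50 / 13795
   = 0.50


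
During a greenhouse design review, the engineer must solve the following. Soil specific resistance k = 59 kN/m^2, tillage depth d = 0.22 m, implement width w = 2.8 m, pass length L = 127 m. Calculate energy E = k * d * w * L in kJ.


E = k * d * w * L
  = 59 * 0.22 * 2.8 * 127
  = 4615.69 kJ


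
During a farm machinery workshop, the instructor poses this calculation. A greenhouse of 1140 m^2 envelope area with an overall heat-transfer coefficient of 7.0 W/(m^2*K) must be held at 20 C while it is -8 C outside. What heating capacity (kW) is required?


dT = 20 - (-8) = 28 K
Q = U * A * dT
  = 7.0 * 1140 * 28
  = 223440 W = 223.44 kW


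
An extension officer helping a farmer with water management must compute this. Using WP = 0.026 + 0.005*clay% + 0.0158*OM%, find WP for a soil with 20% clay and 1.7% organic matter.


WP = 0.026 + 0.005*20 + 0.0158*1.7
   = 0.026 + 0.1000 + 0.0269
   = 0.1529


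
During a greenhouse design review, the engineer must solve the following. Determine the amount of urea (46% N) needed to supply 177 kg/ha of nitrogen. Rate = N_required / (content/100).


Rate = N_required / (N_content / 100)
     = 177 / (46 / 100)
     = 177 / 0.46
     = 384.78 kg/ha


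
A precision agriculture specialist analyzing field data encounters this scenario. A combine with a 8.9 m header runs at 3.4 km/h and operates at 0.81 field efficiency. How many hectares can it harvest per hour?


C = w * v * eta_f / 10
  = 8.9 * 3.4 * 0.81 / 10
  = 24.51 / 10
  = 2.45 ha/h


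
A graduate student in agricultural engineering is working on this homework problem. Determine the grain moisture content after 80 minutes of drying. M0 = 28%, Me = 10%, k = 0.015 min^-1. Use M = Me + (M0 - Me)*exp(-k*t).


M = Me + (M0 - Me) * e^(-k*t)
  = 10 + (28 - 10) * e^(-0.015*80)
  = 10 + 18 * e^(-1.200)
  = 10 + 18 * 0.30119
  = 10 + 5.4215
  = 15.42%


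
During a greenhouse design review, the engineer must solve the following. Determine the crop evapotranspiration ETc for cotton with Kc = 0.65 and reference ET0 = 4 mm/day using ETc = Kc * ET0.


ETc = Kc * ET0
    = 0.65 * 4
    = 2.60 mm/day


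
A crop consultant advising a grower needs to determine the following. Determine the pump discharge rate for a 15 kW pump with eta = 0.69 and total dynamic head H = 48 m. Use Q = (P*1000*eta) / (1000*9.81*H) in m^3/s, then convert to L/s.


Q = (P * 1000 * eta) / (rho * g * H)
  = (15 * 1000 * 0.69) / (1000 * 9.81 * 48)
  = 10350 / 470880
  = 0.02198 m^3/s = 21.98 L/s


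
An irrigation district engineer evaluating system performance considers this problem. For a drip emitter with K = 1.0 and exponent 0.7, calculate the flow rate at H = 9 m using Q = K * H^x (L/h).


Q = K * H^x
  = 1.0 * 9^0.7
  = 1.0 * 4.6555
  = 4.66 L/h


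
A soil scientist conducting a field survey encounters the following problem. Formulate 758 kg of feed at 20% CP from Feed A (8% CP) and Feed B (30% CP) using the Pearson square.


parts_A = CP_b - target = 30 - 20 = 10
parts_B = target - CP_a = 20 - 8 = 12
total_parts = 10 + 12 = 22
Feed A = 758 * 10 / 22 = 344.55 kg
Feed B = 758 * 12 / 22 = 413.45 kg

344.55 kg


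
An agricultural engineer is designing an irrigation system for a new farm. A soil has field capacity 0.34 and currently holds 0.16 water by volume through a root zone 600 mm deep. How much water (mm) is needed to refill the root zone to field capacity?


SMD = (FC - theta) * D
    = (0.34 - 0.16) * 600
    = 0.180 * 600
    = 108 mm


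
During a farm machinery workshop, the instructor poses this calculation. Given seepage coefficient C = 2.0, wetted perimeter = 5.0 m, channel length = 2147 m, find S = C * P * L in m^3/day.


S = C * P * L
  = 2.0 * 5.0 * 2147
  = 21470 m^3/day


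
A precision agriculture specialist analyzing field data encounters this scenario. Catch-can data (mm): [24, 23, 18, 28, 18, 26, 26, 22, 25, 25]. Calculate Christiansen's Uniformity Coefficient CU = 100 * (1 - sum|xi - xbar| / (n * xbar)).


xbar = 235 / 10 = 23.500
sum|xi - xbar| = 26
CU = 100 * (1 - 26 / (10 * 23.500))
   = 100 * (1 - 0.1106)
   = 88.94%


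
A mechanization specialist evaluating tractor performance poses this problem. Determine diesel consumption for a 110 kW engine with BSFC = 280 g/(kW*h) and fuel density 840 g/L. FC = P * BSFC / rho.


FC = P * BSFC / rho_fuel
   = 110 * 280 / 840
   = 30800 / 840
   = 36.67 L/h


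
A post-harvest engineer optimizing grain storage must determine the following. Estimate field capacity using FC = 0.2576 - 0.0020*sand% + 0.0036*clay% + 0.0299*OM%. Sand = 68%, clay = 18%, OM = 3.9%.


FC = 0.2576 - 0.0020*68 + 0.0036*18 + 0.0299*3.9
   = 0.2576 - 0.1360 + 0.0648 + 0.1166
   = 0.3030


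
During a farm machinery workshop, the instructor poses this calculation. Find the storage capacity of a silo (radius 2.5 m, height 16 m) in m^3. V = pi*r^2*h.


V = pi * r^2 * h
  = pi * 2.5^2 * 16
  = pi * 6.25 * 16
  = 314.16 m^3


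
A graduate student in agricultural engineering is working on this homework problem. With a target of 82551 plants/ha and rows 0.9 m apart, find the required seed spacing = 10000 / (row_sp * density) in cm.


spacing = 10000 / (row_sp * density)
        = 10000 / (0.9 * 82551)
        = 10000 / 74295.90
        = 0.13460 m = 13.46 cm


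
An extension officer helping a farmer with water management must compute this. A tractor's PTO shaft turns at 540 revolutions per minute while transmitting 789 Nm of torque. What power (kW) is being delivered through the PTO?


P = 2*pi*n*T / 60000
  = 2*pi * 540 * 789 / 60000
  = 2677013.93 / 60000
  = 44.62 kW


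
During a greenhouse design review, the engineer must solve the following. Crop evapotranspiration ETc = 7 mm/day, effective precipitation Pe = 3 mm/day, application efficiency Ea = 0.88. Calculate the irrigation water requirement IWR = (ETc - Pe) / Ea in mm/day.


IWR = (ETc - Pe) / Ea
    = (7 - 3) / 0.88
    = 4 / 0.88
    = 4.55 mm/day


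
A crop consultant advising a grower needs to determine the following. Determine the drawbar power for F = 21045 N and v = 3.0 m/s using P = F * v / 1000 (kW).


P = F * v / 1000
  = 21045 * 3.0 / 1000
  = 63135 / 1000
  = 63.14 kW


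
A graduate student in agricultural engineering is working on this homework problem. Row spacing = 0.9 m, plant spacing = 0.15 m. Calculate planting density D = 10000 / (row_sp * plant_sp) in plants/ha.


D = 10000 / (row_sp * plant_sp)
  = 10000 / (0.9 * 0.15)
  = 10000 / 0.1350
  = 74074.07 plants/ha


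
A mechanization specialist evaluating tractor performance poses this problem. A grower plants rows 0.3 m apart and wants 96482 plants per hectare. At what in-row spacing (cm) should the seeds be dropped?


spacing = 10000 / (row_sp * density)
        = 10000 / (0.3 * 96482)
        = 10000 / 28944.60
        = 0.34549 m = 34.55 cm


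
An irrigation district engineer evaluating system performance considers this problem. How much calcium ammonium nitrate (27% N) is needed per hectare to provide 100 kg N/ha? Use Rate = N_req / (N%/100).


Rate = N_required / (N_content / 100)
     = 100 / (27 / 100)
     = 100 / 0.27
     = 370.37 kg/ha


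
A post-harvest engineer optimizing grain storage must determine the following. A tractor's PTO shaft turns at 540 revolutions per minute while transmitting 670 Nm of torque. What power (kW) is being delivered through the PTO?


P = 2*pi*n*T / 60000
  = 2*pi * 540 * 670 / 60000
  = 2273256.44 / 60000
  = 37.89 kW


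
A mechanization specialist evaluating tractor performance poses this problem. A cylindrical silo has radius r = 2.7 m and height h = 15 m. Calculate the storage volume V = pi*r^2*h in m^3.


V = pi * r^2 * h
  = pi * 2.7^2 * 15
  = pi * 7.29 * 15
  = 343.53 m^3


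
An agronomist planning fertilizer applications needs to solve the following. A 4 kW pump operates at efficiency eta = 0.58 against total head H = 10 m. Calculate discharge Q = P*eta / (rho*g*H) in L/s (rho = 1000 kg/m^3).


Q = (P * 1000 * eta) / (rho * g * H)
  = (4 * 1000 * 0.58) / (1000 * 9.81 * 10)
  = 2320 / 98100
  = 0.02365 m^3/s = 23.65 L/s


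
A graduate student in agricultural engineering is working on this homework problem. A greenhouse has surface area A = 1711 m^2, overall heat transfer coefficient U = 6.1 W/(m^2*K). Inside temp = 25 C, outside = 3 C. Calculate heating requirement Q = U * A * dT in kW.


dT = 25 - (3) = 22 K
Q = U * A * dT
  = 6.1 * 1711 * 22
  = 229616.20 W = 229.62 kW


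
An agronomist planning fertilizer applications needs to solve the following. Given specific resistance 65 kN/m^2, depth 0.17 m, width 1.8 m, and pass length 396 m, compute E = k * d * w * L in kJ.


E = k * d * w * L
  = 65 * 0.17 * 1.8 * 396
  = 7876.44 kJ


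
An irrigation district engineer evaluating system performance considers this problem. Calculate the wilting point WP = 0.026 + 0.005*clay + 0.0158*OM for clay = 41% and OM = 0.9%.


WP = 0.026 + 0.005*41 + 0.0158*0.9
   = 0.026 + 0.2050 + 0.0142
   = 0.2452


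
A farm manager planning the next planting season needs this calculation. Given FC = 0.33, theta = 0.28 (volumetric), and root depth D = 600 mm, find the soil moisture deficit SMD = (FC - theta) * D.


SMD = (FC - theta) * D
    = (0.33 - 0.28) * 600
    = 0.050 * 600
    = 30 mm


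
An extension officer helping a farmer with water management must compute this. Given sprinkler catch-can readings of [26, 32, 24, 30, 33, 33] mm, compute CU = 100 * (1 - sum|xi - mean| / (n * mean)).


xbar = 178 / 6 = 29.667
sum|xi - xbar| = 18.667
CU = 100 * (1 - 18.667 / (6 * 29.667))
   = 100 * (1 - 0.1049)
   = 89.51%


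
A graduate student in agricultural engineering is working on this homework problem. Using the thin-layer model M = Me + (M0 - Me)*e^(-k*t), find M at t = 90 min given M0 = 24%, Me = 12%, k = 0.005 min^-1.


M = Me + (M0 - Me) * e^(-k*t)
  = 12 + (24 - 12) * e^(-0.005*90)
  = 12 + 12 * e^(-0.450)
  = 12 + 12 * 0.63763
  = 12 + 7.6515
  = 19.65%


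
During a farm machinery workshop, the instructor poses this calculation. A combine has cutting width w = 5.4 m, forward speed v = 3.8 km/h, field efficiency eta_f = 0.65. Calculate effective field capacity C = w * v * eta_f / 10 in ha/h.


C = w * v * eta_f / 10
  = 5.4 * 3.8 * 0.65 / 10
  = 13.34 / 10
  = 1.33 ha/h


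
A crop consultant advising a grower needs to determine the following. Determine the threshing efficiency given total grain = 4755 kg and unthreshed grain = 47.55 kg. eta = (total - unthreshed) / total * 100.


eta = (total - unthreshed) / total * 100
    = (4755 - 47.55) / 4755 * 100
    = 4707.45 / 4755 * 100
    = 99%


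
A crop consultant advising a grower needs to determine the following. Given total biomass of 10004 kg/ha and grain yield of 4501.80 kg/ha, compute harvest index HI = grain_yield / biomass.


HI = grain_yield / biomass
   = 4501.80 / 10004
   = 0.45


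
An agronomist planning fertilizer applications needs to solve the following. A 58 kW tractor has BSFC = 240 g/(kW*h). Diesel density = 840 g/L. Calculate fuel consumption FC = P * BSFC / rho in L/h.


FC = P * BSFC / rho_fuel
   = 58 * 240 / 840
   = 13920 / 840
   = 16.57 L/h


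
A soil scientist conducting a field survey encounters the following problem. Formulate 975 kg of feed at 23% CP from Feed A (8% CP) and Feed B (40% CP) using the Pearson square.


parts_A = CP_b - target = 40 - 23 = 17
parts_B = target - CP_a = 23 - 8 = 15
total_parts = 17 + 15 = 32
Feed A = 975 * 17 / 32 = 517.97 kg
Feed B = 975 * 15 / 32 = 457.03 kg

517.97 kg


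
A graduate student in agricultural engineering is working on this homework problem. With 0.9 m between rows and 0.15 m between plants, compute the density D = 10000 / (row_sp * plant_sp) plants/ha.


D = 10000 / (row_sp * plant_sp)
  = 10000 / (0.9 * 0.15)
  = 10000 / 0.1350
  = 74074.07 plants/ha


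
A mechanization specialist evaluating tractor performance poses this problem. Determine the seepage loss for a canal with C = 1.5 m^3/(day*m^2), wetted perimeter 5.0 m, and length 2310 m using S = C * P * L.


S = C * P * L
  = 1.5 * 5.0 * 2310
  = 17325 m^3/day


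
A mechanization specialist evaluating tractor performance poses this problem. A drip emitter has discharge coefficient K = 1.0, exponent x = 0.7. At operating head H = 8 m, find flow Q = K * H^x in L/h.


Q = K * H^x
  = 1.0 * 8^0.7
  = 1.0 * 4.2871
  = 4.29 L/h


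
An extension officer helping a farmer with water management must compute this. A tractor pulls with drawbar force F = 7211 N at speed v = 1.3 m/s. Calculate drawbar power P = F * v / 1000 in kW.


P = F * v / 1000
  = 7211 * 1.3 / 1000
  = 9374.30 / 1000
  = 9.37 kW


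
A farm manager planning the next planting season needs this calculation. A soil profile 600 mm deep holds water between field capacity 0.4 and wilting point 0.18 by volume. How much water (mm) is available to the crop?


AW = (FC - WP) * D
   = (0.4 - 0.18) * 600
   = 0.22 * 600
   = 132 mm


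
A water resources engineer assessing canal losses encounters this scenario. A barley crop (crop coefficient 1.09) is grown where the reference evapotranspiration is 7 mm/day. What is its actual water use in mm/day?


ETc = Kc * ET0
    = 1.09 * 7
    = 7.63 mm/day


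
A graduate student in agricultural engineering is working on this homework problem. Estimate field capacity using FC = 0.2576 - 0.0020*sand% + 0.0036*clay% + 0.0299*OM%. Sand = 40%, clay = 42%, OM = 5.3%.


FC = 0.2576 - 0.0020*40 + 0.0036*42 + 0.0299*5.3
   = 0.2576 - 0.0800 + 0.1512 + 0.1585
   = 0.4873


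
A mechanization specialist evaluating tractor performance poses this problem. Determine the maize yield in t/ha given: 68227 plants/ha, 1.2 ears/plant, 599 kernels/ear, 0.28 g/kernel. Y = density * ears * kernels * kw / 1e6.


Y = density * ears * kernels * kw
  = 68227 * 1.2 * 599 * 0.28 g/ha
  = 13731638.93 g/ha
  = 13731.64 kg/ha = 13.73 t/ha


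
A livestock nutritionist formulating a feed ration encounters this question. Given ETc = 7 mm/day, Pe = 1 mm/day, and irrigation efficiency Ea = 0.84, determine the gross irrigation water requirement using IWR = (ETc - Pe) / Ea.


IWR = (ETc - Pe) / Ea
    = (7 - 1) / 0.84
    = 6 / 0.84
    = 7.14 mm/day


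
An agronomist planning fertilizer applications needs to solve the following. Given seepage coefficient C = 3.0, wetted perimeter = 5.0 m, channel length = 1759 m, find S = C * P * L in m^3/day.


S = C * P * L
  = 3.0 * 5.0 * 1759
  = 26385 m^3/day


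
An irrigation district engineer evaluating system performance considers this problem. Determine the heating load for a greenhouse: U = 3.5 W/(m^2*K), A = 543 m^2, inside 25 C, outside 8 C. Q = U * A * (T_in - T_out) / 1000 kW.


dT = 25 - (8) = 17 K
Q = U * A * dT
  = 3.5 * 543 * 17
  = 32308.50 W = 32.31 kW


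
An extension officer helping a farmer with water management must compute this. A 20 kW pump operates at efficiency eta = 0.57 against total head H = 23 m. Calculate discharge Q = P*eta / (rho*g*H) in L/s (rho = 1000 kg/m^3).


Q = (P * 1000 * eta) / (rho * g * H)
  = (20 * 1000 * 0.57) / (1000 * 9.81 * 23)
  = 11400 / 225630
  = 0.05053 m^3/s = 50.53 L/s


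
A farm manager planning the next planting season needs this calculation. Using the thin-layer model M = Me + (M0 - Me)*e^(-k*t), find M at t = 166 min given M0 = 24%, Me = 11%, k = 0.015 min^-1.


M = Me + (M0 - Me) * e^(-k*t)
  = 11 + (24 - 11) * e^(-0.015*166)
  = 11 + 13 * e^(-2.490)
  = 11 + 13 * 0.08291
  = 11 + 1.0778
  = 12.08%


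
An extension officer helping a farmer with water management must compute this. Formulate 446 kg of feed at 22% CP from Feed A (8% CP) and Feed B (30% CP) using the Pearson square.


parts_A = CP_b - target = 30 - 22 = 8
parts_B = target - CP_a = 22 - 8 = 14
total_parts = 8 + 14 = 22
Feed A = 446 * 8 / 22 = 162.18 kg
Feed B = 446 * 14 / 22 = 283.82 kg

162.18 kg


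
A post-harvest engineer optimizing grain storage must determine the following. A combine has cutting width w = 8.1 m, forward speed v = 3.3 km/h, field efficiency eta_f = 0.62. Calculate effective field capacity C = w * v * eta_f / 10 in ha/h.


C = w * v * eta_f / 10
  = 8.1 * 3.3 * 0.62 / 10
  = 16.57 / 10
  = 1.66 ha/h


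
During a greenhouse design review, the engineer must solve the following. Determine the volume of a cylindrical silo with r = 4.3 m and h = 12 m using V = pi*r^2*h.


V = pi * r^2 * h
  = pi * 4.3^2 * 12
  = pi * 18.49 * 12
  = 697.06 m^3


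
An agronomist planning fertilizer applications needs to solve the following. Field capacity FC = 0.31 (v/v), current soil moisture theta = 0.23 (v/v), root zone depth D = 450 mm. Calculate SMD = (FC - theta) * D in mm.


SMD = (FC - theta) * D
    = (0.31 - 0.23) * 450
    = 0.080 * 450
    = 36 mm


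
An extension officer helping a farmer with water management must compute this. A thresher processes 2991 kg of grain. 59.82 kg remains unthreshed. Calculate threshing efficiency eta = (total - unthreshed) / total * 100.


eta = (total - unthreshed) / total * 100
    = (2991 - 59.82) / 2991 * 100
    = 2931.18 / 2991 * 100
    = 98%


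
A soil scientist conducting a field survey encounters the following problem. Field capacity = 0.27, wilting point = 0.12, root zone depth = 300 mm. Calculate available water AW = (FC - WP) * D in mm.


AW = (FC - WP) * D
   = (0.27 - 0.12) * 300
   = 0.15 * 300
   = 45 mm


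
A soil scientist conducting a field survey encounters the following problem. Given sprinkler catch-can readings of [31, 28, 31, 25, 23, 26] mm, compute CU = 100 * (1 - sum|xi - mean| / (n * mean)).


xbar = 164 / 6 = 27.333
sum|xi - xbar| = 16
CU = 100 * (1 - 16 / (6 * 27.333))
   = 100 * (1 - 0.0976)
   = 90.24%


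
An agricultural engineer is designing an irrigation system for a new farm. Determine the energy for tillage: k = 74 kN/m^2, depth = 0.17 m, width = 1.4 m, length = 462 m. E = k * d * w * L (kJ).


E = k * d * w * L
  = 74 * 0.17 * 1.4 * 462
  = 8136.74 kJ


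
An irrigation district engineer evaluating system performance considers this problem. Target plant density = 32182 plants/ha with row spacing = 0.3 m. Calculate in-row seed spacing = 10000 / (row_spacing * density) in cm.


spacing = 10000 / (row_sp * density)
        = 10000 / (0.3 * 32182)
        = 10000 / 9654.60
        = 1.03578 m = 103.58 cm


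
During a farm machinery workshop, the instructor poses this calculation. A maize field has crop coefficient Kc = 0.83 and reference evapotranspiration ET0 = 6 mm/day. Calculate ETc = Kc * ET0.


ETc = Kc * ET0
    = 0.83 * 6
    = 4.98 mm/day


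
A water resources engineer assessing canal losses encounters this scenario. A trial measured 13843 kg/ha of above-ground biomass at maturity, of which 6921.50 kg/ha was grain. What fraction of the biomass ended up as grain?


HI = grain_yield / biomass
   = 6921.50 / 13843
   = 0.50


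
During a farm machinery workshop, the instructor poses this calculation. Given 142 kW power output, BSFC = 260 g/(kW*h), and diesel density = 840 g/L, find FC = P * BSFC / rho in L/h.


FC = P * BSFC / rho_fuel
   = 142 * 260 / 840
   = 36920 / 840
   = 43.95 L/h


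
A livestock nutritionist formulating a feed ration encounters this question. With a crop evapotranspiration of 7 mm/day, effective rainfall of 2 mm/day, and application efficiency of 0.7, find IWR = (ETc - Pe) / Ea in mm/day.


IWR = (ETc - Pe) / Ea
    = (7 - 2) / 0.7
    = 5 / 0.7
    = 7.14 mm/day


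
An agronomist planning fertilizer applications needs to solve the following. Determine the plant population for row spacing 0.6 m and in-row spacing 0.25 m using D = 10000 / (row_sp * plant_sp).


D = 10000 / (row_sp * plant_sp)
  = 10000 / (0.6 * 0.25)
  = 10000 / 0.1500
  = 66666.67 plants/ha


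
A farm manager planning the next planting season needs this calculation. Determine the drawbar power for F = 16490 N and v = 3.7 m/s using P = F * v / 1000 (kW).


P = F * v / 1000
  = 16490 * 3.7 / 1000
  = 61013 / 1000
  = 61.01 kW


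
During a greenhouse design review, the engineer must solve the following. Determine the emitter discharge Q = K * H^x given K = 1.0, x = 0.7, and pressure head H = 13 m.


Q = K * H^x
  = 1.0 * 13^0.7
  = 1.0 * 6.0223
  = 6.02 L/h


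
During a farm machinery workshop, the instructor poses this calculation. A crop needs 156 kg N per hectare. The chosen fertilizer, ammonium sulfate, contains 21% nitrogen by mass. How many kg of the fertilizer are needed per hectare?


Rate = N_required / (N_content / 100)
     = 156 / (21 / 100)
     = 156 / 0.21
     = 742.86 kg/ha


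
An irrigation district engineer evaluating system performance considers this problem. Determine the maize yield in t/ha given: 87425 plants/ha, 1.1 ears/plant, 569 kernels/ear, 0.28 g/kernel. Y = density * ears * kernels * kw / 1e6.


Y = density * ears * kernels * kw
  = 87425 * 1.1 * 569 * 0.28 g/ha
  = 15321406.10 g/ha
  = 15321.41 kg/ha = 15.32 t/ha


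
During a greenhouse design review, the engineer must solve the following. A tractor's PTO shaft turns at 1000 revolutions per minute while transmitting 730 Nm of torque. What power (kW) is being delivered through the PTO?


P = 2*pi*n*T / 60000
  = 2*pi * 1000 * 730 / 60000
  = 4586725.27 / 60000
  = 76.45 kW


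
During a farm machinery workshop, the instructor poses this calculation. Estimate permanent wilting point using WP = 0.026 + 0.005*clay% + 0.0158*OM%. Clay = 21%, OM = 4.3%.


WP = 0.026 + 0.005*21 + 0.0158*4.3
   = 0.026 + 0.1050 + 0.0679
   = 0.1989


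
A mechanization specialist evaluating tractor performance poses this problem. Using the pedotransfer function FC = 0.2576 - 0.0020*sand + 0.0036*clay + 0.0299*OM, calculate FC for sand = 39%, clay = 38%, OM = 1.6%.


FC = 0.2576 - 0.0020*39 + 0.0036*38 + 0.0299*1.6
   = 0.2576 - 0.0780 + 0.1368 + 0.0478
   = 0.3642


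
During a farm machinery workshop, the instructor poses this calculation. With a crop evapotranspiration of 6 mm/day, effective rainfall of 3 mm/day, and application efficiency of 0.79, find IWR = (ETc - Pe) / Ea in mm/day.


IWR = (ETc - Pe) / Ea
    = (6 - 3) / 0.79
    = 3 / 0.79
    = 3.80 mm/day


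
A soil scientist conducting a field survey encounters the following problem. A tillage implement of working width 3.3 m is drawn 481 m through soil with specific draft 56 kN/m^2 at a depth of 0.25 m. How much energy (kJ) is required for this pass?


E = k * d * w * L
  = 56 * 0.25 * 3.3 * 481
  = 22222.20 kJ


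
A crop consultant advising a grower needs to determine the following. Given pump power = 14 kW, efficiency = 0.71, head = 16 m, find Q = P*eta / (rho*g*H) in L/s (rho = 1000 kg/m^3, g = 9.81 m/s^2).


Q = (P * 1000 * eta) / (rho * g * H)
  = (14 * 1000 * 0.71) / (1000 * 9.81 * 16)
  = 9940 / 156960
  = 0.06333 m^3/s = 63.33 L/s


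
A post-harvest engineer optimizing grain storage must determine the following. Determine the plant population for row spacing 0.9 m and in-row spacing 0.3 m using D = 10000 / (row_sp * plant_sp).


D = 10000 / (row_sp * plant_sp)
  = 10000 / (0.9 * 0.3)
  = 10000 / 0.2700
  = 37037.04 plants/ha


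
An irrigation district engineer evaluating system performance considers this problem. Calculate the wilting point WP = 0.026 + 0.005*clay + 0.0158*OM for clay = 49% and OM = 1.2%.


WP = 0.026 + 0.005*49 + 0.0158*1.2
   = 0.026 + 0.2450 + 0.0190
   = 0.2900


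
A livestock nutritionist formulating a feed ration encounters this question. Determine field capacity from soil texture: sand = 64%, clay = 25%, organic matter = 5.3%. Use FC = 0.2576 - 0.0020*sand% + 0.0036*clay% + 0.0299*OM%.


FC = 0.2576 - 0.0020*64 + 0.0036*25 + 0.0299*5.3
   = 0.2576 - 0.1280 + 0.0900 + 0.1585
   = 0.3781


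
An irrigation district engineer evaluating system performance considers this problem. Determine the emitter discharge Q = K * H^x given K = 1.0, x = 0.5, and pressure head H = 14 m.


Q = K * H^x
  = 1.0 * 14^0.5
  = 1.0 * 3.7417
  = 3.74 L/h


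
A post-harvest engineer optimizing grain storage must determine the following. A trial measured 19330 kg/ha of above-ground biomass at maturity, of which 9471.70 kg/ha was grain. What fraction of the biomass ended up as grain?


HI = grain_yield / biomass
   = 9471.70 / 19330
   = 0.49


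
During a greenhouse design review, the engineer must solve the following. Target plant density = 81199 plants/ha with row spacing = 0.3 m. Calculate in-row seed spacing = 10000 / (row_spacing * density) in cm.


spacing = 10000 / (row_sp * density)
        = 10000 / (0.3 * 81199)
        = 10000 / 24359.70
        = 0.41051 m = 41.05 cm


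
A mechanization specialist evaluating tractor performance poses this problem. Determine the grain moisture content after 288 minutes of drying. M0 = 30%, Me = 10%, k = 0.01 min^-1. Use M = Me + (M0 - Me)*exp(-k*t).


M = Me + (M0 - Me) * e^(-k*t)
  = 10 + (30 - 10) * e^(-0.01*288)
  = 10 + 20 * e^(-2.880)
  = 10 + 20 * 0.05613
  = 10 + 1.1227
  = 11.12%


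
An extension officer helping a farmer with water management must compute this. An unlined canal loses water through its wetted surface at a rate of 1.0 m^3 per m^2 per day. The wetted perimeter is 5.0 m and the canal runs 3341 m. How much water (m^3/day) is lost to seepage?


S = C * P * L
  = 1.0 * 5.0 * 3341
  = 16705 m^3/day


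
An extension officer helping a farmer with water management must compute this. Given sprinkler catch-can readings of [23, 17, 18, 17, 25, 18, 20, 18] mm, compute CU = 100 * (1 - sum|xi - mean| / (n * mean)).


xbar = 156 / 8 = 19.500
sum|xi - xbar| = 19
CU = 100 * (1 - 19 / (8 * 19.500))
   = 100 * (1 - 0.1218)
   = 87.82%


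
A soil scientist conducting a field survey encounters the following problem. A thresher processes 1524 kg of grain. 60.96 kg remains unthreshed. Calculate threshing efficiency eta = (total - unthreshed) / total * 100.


eta = (total - unthreshed) / total * 100
    = (1524 - 60.96) / 1524 * 100
    = 1463.04 / 1524 * 100
    = 96%


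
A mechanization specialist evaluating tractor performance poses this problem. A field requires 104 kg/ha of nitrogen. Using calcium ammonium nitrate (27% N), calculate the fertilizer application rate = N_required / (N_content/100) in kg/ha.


Rate = N_required / (N_content / 100)
     = 104 / (27 / 100)
     = 104 / 0.27
     = 385.19 kg/ha


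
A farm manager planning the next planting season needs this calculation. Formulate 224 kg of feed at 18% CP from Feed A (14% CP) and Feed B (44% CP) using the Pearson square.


parts_A = CP_b - target = 44 - 18 = 26
parts_B = target - CP_a = 18 - 14 = 4
total_parts = 26 + 4 = 30
Feed A = 224 * 26 / 30 = 194.13 kg
Feed B = 224 * 4 / 30 = 29.87 kg

194.13 kg


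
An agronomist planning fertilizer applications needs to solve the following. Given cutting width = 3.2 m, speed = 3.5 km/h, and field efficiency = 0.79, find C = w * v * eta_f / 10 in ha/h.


C = w * v * eta_f / 10
  = 3.2 * 3.5 * 0.79 / 10
  = 8.85 / 10
  = 0.88 ha/h


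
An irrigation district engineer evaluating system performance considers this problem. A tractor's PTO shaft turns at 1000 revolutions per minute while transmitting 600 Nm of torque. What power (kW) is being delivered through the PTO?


P = 2*pi*n*T / 60000
  = 2*pi * 1000 * 600 / 60000
  = 3769911.18 / 60000
  = 62.83 kW


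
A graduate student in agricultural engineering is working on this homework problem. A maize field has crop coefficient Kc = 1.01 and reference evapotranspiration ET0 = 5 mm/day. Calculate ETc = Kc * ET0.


ETc = Kc * ET0
    = 1.01 * 5
    = 5.05 mm/day


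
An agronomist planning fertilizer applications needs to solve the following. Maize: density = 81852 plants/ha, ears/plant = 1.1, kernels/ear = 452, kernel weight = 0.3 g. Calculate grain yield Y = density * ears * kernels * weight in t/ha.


Y = density * ears * kernels * kw
  = 81852 * 1.1 * 452 * 0.3 g/ha
  = 12209044.32 g/ha
  = 12209.04 kg/ha = 12.21 t/ha


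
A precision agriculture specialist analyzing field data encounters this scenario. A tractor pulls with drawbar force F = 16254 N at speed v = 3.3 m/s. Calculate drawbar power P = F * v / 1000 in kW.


P = F * v / 1000
  = 16254 * 3.3 / 1000
  = 53638.20 / 1000
  = 53.64 kW


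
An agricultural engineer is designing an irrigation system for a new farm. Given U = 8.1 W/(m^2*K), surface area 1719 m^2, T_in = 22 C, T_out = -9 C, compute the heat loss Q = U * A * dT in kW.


dT = 22 - (-9) = 31 K
Q = U * A * dT
  = 8.1 * 1719 * 31
  = 431640.90 W = 431.64 kW


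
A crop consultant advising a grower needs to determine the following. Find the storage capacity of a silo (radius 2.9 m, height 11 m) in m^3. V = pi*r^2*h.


V = pi * r^2 * h
  = pi * 2.9^2 * 11
  = pi * 8.41 * 11
  = 290.63 m^3


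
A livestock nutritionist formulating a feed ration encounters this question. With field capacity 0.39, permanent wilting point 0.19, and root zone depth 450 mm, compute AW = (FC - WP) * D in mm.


AW = (FC - WP) * D
   = (0.39 - 0.19) * 450
   = 0.20 * 450
   = 90 mm


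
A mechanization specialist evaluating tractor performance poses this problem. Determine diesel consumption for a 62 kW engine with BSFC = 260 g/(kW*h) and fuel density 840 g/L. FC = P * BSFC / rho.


FC = P * BSFC / rho_fuel
   = 62 * 260 / 840
   = 16120 / 840
   = 19.19 L/h


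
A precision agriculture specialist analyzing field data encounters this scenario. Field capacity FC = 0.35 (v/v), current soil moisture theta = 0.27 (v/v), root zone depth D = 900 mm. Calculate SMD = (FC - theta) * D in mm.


SMD = (FC - theta) * D
    = (0.35 - 0.27) * 900
    = 0.080 * 900
    = 72 mm


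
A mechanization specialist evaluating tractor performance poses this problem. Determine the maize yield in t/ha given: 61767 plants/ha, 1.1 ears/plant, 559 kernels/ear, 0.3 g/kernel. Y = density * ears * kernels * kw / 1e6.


Y = density * ears * kernels * kw
  = 61767 * 1.1 * 559 * 0.3 g/ha
  = 11394158.49 g/ha
  = 11394.16 kg/ha = 11.39 t/ha


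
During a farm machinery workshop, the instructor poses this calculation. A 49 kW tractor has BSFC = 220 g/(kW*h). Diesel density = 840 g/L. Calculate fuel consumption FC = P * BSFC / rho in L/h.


FC = P * BSFC / rho_fuel
   = 49 * 220 / 840
   = 10780 / 840
   = 12.83 L/h


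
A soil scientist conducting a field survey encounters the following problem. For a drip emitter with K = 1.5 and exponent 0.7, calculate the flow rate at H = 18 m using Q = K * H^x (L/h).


Q = K * H^x
  = 1.5 * 18^0.7
  = 1.5 * 7.5629
  = 11.34 L/h


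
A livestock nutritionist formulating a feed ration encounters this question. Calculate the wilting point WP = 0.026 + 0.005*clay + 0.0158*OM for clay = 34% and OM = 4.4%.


WP = 0.026 + 0.005*34 + 0.0158*4.4
   = 0.026 + 0.1700 + 0.0695
   = 0.2655


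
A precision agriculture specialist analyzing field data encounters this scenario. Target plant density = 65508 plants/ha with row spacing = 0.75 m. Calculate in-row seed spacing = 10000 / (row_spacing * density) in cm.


spacing = 10000 / (row_sp * density)
        = 10000 / (0.75 * 65508)
        = 10000 / 49131
        = 0.20354 m = 20.35 cm


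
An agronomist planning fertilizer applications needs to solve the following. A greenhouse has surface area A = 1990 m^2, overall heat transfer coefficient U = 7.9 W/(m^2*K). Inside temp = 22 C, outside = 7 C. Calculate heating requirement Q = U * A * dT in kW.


dT = 22 - (7) = 15 K
Q = U * A * dT
  = 7.9 * 1990 * 15
  = 235815 W = 235.82 kW


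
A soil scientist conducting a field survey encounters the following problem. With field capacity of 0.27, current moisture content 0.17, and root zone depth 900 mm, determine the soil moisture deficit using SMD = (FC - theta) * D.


SMD = (FC - theta) * D
    = (0.27 - 0.17) * 900
    = 0.100 * 900
    = 90 mm


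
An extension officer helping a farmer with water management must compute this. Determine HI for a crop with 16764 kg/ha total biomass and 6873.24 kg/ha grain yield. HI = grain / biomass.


HI = grain_yield / biomass
   = 6873.24 / 16764
   = 0.41


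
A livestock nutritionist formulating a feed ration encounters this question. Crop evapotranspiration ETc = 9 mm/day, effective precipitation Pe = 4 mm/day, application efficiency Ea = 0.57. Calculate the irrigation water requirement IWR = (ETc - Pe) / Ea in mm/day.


IWR = (ETc - Pe) / Ea
    = (9 - 4) / 0.57
    = 5 / 0.57
    = 8.77 mm/day


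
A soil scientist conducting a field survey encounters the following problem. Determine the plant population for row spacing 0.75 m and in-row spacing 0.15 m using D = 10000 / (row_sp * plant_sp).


D = 10000 / (row_sp * plant_sp)
  = 10000 / (0.75 * 0.15)
  = 10000 / 0.1125
  = 88888.89 plants/ha


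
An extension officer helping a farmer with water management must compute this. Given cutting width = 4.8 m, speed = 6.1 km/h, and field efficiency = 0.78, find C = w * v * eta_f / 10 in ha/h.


C = w * v * eta_f / 10
  = 4.8 * 6.1 * 0.78 / 10
  = 22.84 / 10
  = 2.28 ha/h


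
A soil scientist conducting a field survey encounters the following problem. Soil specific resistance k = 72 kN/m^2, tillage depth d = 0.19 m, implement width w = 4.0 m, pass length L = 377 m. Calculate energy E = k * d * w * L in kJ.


E = k * d * w * L
  = 72 * 0.19 * 4.0 * 377
  = 20629.44 kJ


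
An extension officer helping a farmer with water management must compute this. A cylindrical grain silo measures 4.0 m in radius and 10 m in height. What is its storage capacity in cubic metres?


V = pi * r^2 * h
  = pi * 4.0^2 * 10
  = pi * 16 * 10
  = 502.65 m^3


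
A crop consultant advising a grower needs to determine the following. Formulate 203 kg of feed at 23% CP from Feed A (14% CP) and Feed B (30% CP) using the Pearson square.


parts_A = CP_b - target = 30 - 23 = 7
parts_B = target - CP_a = 23 - 14 = 9
total_parts = 7 + 9 = 16
Feed A = 203 * 7 / 16 = 88.81 kg
Feed B = 203 * 9 / 16 = 114.19 kg

88.81 kg


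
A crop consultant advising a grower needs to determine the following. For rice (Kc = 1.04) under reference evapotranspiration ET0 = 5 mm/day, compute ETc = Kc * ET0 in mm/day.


ETc = Kc * ET0
    = 1.04 * 5
    = 5.20 mm/day


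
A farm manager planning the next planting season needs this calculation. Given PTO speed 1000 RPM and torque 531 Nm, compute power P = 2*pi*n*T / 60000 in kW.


P = 2*pi*n*T / 60000
  = 2*pi * 1000 * 531 / 60000
  = 3336371.40 / 60000
  = 55.61 kW


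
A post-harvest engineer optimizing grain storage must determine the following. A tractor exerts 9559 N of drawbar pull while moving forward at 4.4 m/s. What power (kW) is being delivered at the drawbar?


P = F * v / 1000
  = 9559 * 4.4 / 1000
  = 42059.60 / 1000
  = 42.06 kW


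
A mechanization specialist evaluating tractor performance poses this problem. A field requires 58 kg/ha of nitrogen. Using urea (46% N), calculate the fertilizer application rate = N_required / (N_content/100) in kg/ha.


Rate = N_required / (N_content / 100)
     = 58 / (46 / 100)
     = 58 / 0.46
     = 126.09 kg/ha
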